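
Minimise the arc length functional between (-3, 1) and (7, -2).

Arc-length functional: J[y] = ∫ sqrt(1 + (y')^2) dx.
Lagrangian L = sqrt(1 + (y')^2) has no explicit y dependence, so ∂L/∂y = 0 and the Euler-Lagrange equation gives
    d/dx( y' / sqrt(1 + (y')^2) ) = 0  ⇒  y' / sqrt(1 + (y')^2) = const.
Hence y' is constant, so y(x) is affine.
Fitting the endpoints (-3, 1) and (7, -2):
    slope m = ((-2) − 1) / (7 − (-3)) = -3/10,
    intercept c = 1 − m·(-3) = 1/10.
Extremal: y(x) = (-3/10) x + 1/10.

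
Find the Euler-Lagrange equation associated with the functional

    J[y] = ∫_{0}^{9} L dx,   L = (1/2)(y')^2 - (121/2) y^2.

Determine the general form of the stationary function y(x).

The Lagrangian is L = (1/2)(y')^2 - (121/2) y^2.
∂L/∂y = -121y.
∂L/∂y' = y'.
The Euler-Lagrange equation d/dx(∂L/∂y') − ∂L/∂y = 0 becomes:
    y'' + 121 y = 0
General solution: y(x) = A sin(11x) + B cos(11x), where A and B are arbitrary constants fixed by the endpoint conditions.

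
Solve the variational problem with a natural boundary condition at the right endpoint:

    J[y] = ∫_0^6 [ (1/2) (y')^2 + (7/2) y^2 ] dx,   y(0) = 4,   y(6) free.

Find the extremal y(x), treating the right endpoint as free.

The Lagrangian L = (1/2) (y')^2 + (7/2) y^2 gives
    ∂L/∂y = 7 y,   ∂L/∂y' = y'.
Euler-Lagrange: y'' − 7 y = 0.
With k = sqrt(7), the general solution is
    y(x) = A cosh(sqrt(7) x) + B sinh(sqrt(7) x).
Fixed left endpoint y(0) = 4 ⇒ A = 4.
The right endpoint x = 6 is free, so the natural (transversality) condition is ∂L/∂y' |_{x=6} = 0, i.e. y'(6) = 0.
Compute y'(x) = A k sinh(k x) + B k cosh(k x), so
    y'(6) = A k sinh(k·6) + B k cosh(k·6) = 0
    ⇒ B = −A tanh(k·6) = − 4 tanh(sqrt(7)·6).
Therefore the extremal is
    y(x) = 4 cosh(sqrt(7) x) − 4 tanh(sqrt(7)·6) sinh(sqrt(7) x).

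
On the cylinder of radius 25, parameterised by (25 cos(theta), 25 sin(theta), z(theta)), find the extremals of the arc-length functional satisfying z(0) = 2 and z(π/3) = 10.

Parameterise the cylinder of radius R = 25 as
    r(θ) = (25 cos θ, 25 sin θ, z(θ)).
The arc-length element is
    ds = sqrt(625 + (dz/dθ)^2) dθ,
so the Lagrangian is L = sqrt(625 + z'^2).
L depends on z' only, not on z or θ, so ∂L/∂z = 0 and
    ∂L/∂z' = z' / sqrt(625 + z'^2).
The Euler-Lagrange equation gives
    d/dθ( z' / sqrt(625 + z'^2) ) = 0,
so z' is constant. Integrating once:
    z(θ) = a θ + b,
a helix on the cylinder (a straight line when the cylinder is unrolled). The constants a, b are determined by the endpoint conditions.
With endpoint conditions z(0) = 2 and z(π/3) = 10: from z(0) = b we get b = 2, and a·π/3 + 2 = 10 gives a = 24/π, so
    z(θ) = (24/π) θ + 2.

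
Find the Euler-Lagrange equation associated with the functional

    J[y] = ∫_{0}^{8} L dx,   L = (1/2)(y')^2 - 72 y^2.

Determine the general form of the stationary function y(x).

The Lagrangian is L = (1/2)(y')^2 - 72 y^2.
∂L/∂y = -144y.
∂L/∂y' = y'.
The Euler-Lagrange equation d/dx(∂L/∂y') − ∂L/∂y = 0 becomes:
    y'' + 144 y = 0
General solution: y(x) = A sin(12x) + B cos(12x), where A and B are arbitrary constants fixed by the endpoint conditions.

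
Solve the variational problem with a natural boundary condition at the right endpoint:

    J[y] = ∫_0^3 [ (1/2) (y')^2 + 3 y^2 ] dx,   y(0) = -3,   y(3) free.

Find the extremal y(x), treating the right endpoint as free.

The Lagrangian L = (1/2) (y')^2 + 3 y^2 gives
    ∂L/∂y = 6 y,   ∂L/∂y' = y'.
Euler-Lagrange: y'' − 6 y = 0.
With k = sqrt(6), the general solution is
    y(x) = A cosh(sqrt(6) x) + B sinh(sqrt(6) x).
Fixed left endpoint y(0) = -3 ⇒ A = -3.
The right endpoint x = 3 is free, so the natural (transversality) condition is ∂L/∂y' |_{x=3} = 0, i.e. y'(3) = 0.
Compute y'(x) = A k sinh(k x) + B k cosh(k x), so
    y'(3) = A k sinh(k·3) + B k cosh(k·3) = 0
    ⇒ B = −A tanh(k·3) = 3 tanh(sqrt(6)·3).
Therefore the extremal is
    y(x) = −3 cosh(sqrt(6) x) + 3 tanh(sqrt(6)·3) sinh(sqrt(6) x).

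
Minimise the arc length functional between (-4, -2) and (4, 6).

Arc-length functional: J[y] = ∫ sqrt(1 + (y')^2) dx.
Lagrangian L = sqrt(1 + (y')^2) has no explicit y dependence, so ∂L/∂y = 0 and the Euler-Lagrange equation gives
    d/dx( y' / sqrt(1 + (y')^2) ) = 0  ⇒  y' / sqrt(1 + (y')^2) = const.
Hence y' is constant, so y(x) is affine.
Fitting the endpoints (-4, -2) and (4, 6):
    slope m = (6 − (-2)) / (4 − (-4)) = 1,
    intercept c = (-2) − m·(-4) = 2.
Extremal: y(x) = x + 2.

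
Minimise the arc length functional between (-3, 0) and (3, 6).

Arc-length functional: J[y] = ∫ sqrt(1 + (y')^2) dx.
Lagrangian L = sqrt(1 + (y')^2) has no explicit y dependence, so ∂L/∂y = 0 and the Euler-Lagrange equation gives
    d/dx( y' / sqrt(1 + (y')^2) ) = 0  ⇒  y' / sqrt(1 + (y')^2) = const.
Hence y' is constant, so y(x) is affine.
Fitting the endpoints (-3, 0) and (3, 6):
    slope m = (6 − 0) / (3 − (-3)) = 1,
    intercept c = 0 − m·(-3) = 3.
Extremal: y(x) = x + 3.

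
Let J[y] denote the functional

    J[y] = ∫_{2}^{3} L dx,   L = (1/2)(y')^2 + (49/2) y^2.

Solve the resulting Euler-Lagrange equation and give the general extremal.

The Lagrangian is L = (1/2)(y')^2 + (49/2) y^2.
∂L/∂y = 49y.
∂L/∂y' = y'.
The Euler-Lagrange equation d/dx(∂L/∂y') − ∂L/∂y = 0 becomes:
    y'' - 49 y = 0
General solution: y(x) = A e^(7x) + B e^(-7x), where A and B are arbitrary constants fixed by the endpoint conditions.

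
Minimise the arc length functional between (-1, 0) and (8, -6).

Arc-length functional: J[y] = ∫ sqrt(1 + (y')^2) dx.
Lagrangian L = sqrt(1 + (y')^2) has no explicit y dependence, so ∂L/∂y = 0 and the Euler-Lagrange equation gives
    d/dx( y' / sqrt(1 + (y')^2) ) = 0  ⇒  y' / sqrt(1 + (y')^2) = const.
Hence y' is constant, so y(x) is affine.
Fitting the endpoints (-1, 0) and (8, -6):
    slope m = ((-6) − 0) / (8 − (-1)) = -2/3,
    intercept c = 0 − m·(-1) = -2/3.
Extremal: y(x) = (-2/3) x - 2/3.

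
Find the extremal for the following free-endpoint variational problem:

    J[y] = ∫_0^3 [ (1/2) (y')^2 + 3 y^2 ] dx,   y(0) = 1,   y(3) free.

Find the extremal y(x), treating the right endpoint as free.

The Lagrangian L = (1/2) (y')^2 + 3 y^2 gives
    ∂L/∂y = 6 y,   ∂L/∂y' = y'.
Euler-Lagrange: y'' − 6 y = 0.
With k = sqrt(6), the general solution is
    y(x) = A cosh(sqrt(6) x) + B sinh(sqrt(6) x).
Fixed left endpoint y(0) = 1 ⇒ A = 1.
The right endpoint x = 3 is free, so the natural (transversality) condition is ∂L/∂y' |_{x=3} = 0, i.e. y'(3) = 0.
Compute y'(x) = A k sinh(k x) + B k cosh(k x), so
    y'(3) = A k sinh(k·3) + B k cosh(k·3) = 0
    ⇒ B = −A tanh(k·3) = − tanh(sqrt(6)·3).
Therefore the extremal is
    y(x) = cosh(sqrt(6) x) − tanh(sqrt(6)·3) sinh(sqrt(6) x).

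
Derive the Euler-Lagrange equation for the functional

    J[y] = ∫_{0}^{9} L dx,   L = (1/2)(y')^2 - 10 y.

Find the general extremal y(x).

The Lagrangian is L = (1/2)(y')^2 - 10 y.
∂L/∂y = -10.
∂L/∂y' = y'.
The Euler-Lagrange equation d/dx(∂L/∂y') − ∂L/∂y = 0 becomes:
    y'' + 10 = 0
General solution: y(x) = -5 x^2 + A x + B, where A and B are arbitrary constants fixed by the endpoint conditions.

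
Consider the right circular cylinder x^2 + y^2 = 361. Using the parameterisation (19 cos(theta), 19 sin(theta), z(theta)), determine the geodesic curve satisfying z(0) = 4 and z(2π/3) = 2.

Parameterise the cylinder of radius R = 19 as
    r(θ) = (19 cos θ, 19 sin θ, z(θ)).
The arc-length element is
    ds = sqrt(361 + (dz/dθ)^2) dθ,
so the Lagrangian is L = sqrt(361 + z'^2).
L depends on z' only, not on z or θ, so ∂L/∂z = 0 and
    ∂L/∂z' = z' / sqrt(361 + z'^2).
The Euler-Lagrange equation gives
    d/dθ( z' / sqrt(361 + z'^2) ) = 0,
so z' is constant. Integrating once:
    z(θ) = a θ + b,
a helix on the cylinder (a straight line when the cylinder is unrolled). The constants a, b are determined by the endpoint conditions.
With endpoint conditions z(0) = 4 and z(2π/3) = 2: from z(0) = b we get b = 4, and a·2π/3 + 4 = 2 gives a = -3/π, so
    z(θ) = (-3/π) θ + 4.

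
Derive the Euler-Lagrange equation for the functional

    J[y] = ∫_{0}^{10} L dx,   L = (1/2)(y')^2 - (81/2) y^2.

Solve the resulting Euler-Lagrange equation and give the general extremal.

The Lagrangian is L = (1/2)(y')^2 - (81/2) y^2.
∂L/∂y = -81y.
∂L/∂y' = y'.
The Euler-Lagrange equation d/dx(∂L/∂y') − ∂L/∂y = 0 becomes:
    y'' + 81 y = 0
General solution: y(x) = A sin(9x) + B cos(9x), where A and B are arbitrary constants fixed by the endpoint conditions.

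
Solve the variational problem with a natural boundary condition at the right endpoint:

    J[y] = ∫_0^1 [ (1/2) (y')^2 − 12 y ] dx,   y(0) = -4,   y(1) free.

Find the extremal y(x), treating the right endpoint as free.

The Lagrangian L = (1/2) (y')^2 − 12 y gives
    ∂L/∂y = −12,   ∂L/∂y' = y'.
Euler-Lagrange: d/dx(y') − (−12) = 0, i.e. y'' + 12 = 0, so
    y(x) = −(12/2) x^2 + C1 x + C2.
Fixed left endpoint y(0) = -4 ⇒ C2 = -4.
The right endpoint x = 1 is free, so the natural (transversality) condition is ∂L/∂y' |_{x=1} = 0, i.e. y'(1) = 0.
Compute y'(x) = −12 x + C1, so y'(1) = −12 + C1 = 0 ⇒ C1 = 12.
Therefore the extremal is
    y(x) = −6 x^2 + 12 x − 4.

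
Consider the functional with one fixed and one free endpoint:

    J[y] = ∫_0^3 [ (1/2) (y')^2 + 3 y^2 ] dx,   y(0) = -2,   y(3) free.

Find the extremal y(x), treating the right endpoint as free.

The Lagrangian L = (1/2) (y')^2 + 3 y^2 gives
    ∂L/∂y = 6 y,   ∂L/∂y' = y'.
Euler-Lagrange: y'' − 6 y = 0.
With k = sqrt(6), the general solution is
    y(x) = A cosh(sqrt(6) x) + B sinh(sqrt(6) x).
Fixed left endpoint y(0) = -2 ⇒ A = -2.
The right endpoint x = 3 is free, so the natural (transversality) condition is ∂L/∂y' |_{x=3} = 0, i.e. y'(3) = 0.
Compute y'(x) = A k sinh(k x) + B k cosh(k x), so
    y'(3) = A k sinh(k·3) + B k cosh(k·3) = 0
    ⇒ B = −A tanh(k·3) = 2 tanh(sqrt(6)·3).
Therefore the extremal is
    y(x) = −2 cosh(sqrt(6) x) + 2 tanh(sqrt(6)·3) sinh(sqrt(6) x).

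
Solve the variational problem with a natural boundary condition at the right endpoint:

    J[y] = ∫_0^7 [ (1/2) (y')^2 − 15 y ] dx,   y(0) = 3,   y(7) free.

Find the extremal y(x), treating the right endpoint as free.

The Lagrangian L = (1/2) (y')^2 − 15 y gives
    ∂L/∂y = −15,   ∂L/∂y' = y'.
Euler-Lagrange: d/dx(y') − (−15) = 0, i.e. y'' + 15 = 0, so
    y(x) = −(15/2) x^2 + C1 x + C2.
Fixed left endpoint y(0) = 3 ⇒ C2 = 3.
The right endpoint x = 7 is free, so the natural (transversality) condition is ∂L/∂y' |_{x=7} = 0, i.e. y'(7) = 0.
Compute y'(x) = −15 x + C1, so y'(7) = −105 + C1 = 0 ⇒ C1 = 105.
Therefore the extremal is
    y(x) = −(15/2) x^2 + 105 x + 3.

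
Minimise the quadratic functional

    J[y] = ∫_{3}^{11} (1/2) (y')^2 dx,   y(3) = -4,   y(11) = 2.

The Lagrangian is L = (1/2) (y')^2.
Compute ∂L/∂y = 0, ∂L/∂y' = y'.
The Euler-Lagrange equation d/dx(∂L/∂y') − ∂L/∂y = 0 reduces to
    y'' = 0.
Its general solution is
    y(x) = A x + B,
with A, B fixed by the endpoint conditions.
Applying the endpoint conditions y(3) = -4 and y(11) = 2: solve A·3 + B = -4 and A·11 + B = 2. Subtracting gives A(11 − 3) = 2 − -4, so A = 3/4, and B = -4 − A·3 = -25/4. Therefore
    y(x) = (3/4) x - 25/4.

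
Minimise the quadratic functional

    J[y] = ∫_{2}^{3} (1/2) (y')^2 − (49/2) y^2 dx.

The Lagrangian is L = (1/2) (y')^2 − (49/2) y^2.
Compute ∂L/∂y = -49y, ∂L/∂y' = y'.
The Euler-Lagrange equation d/dx(∂L/∂y') − ∂L/∂y = 0 reduces to
    y'' + 49 y = 0.
Its general solution is
    y(x) = A sin(7x) + B cos(7x),
with A, B fixed by the endpoint conditions.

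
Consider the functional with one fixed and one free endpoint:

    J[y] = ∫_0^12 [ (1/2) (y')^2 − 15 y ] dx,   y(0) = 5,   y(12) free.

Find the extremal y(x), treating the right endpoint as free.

The Lagrangian L = (1/2) (y')^2 − 15 y gives
    ∂L/∂y = −15,   ∂L/∂y' = y'.
Euler-Lagrange: d/dx(y') − (−15) = 0, i.e. y'' + 15 = 0, so
    y(x) = −(15/2) x^2 + C1 x + C2.
Fixed left endpoint y(0) = 5 ⇒ C2 = 5.
The right endpoint x = 12 is free, so the natural (transversality) condition is ∂L/∂y' |_{x=12} = 0, i.e. y'(12) = 0.
Compute y'(x) = −15 x + C1, so y'(12) = −180 + C1 = 0 ⇒ C1 = 180.
Therefore the extremal is
    y(x) = −(15/2) x^2 + 180 x + 5.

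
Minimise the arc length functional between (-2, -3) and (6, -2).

Arc-length functional: J[y] = ∫ sqrt(1 + (y')^2) dx.
Lagrangian L = sqrt(1 + (y')^2) has no explicit y dependence, so ∂L/∂y = 0 and the Euler-Lagrange equation gives
    d/dx( y' / sqrt(1 + (y')^2) ) = 0  ⇒  y' / sqrt(1 + (y')^2) = const.
Hence y' is constant, so y(x) is affine.
Fitting the endpoints (-2, -3) and (6, -2):
    slope m = ((-2) − (-3)) / (6 − (-2)) = 1/8,
    intercept c = (-3) − m·(-2) = -11/4.
Extremal: y(x) = (1/8) x - 11/4.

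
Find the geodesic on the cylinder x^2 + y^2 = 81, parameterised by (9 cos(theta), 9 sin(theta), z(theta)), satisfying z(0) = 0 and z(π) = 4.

Parameterise the cylinder of radius R = 9 as
    r(θ) = (9 cos θ, 9 sin θ, z(θ)).
The arc-length element is
    ds = sqrt(81 + (dz/dθ)^2) dθ,
so the Lagrangian is L = sqrt(81 + z'^2).
L depends on z' only, not on z or θ, so ∂L/∂z = 0 and
    ∂L/∂z' = z' / sqrt(81 + z'^2).
The Euler-Lagrange equation gives
    d/dθ( z' / sqrt(81 + z'^2) ) = 0,
so z' is constant. Integrating once:
    z(θ) = a θ + b,
a helix on the cylinder (a straight line when the cylinder is unrolled). The constants a, b are determined by the endpoint conditions.
With endpoint conditions z(0) = 0 and z(π) = 4: from z(0) = b we get b = 0, and a·π + 0 = 4 gives a = 4/π, so
    z(θ) = (4/π) θ.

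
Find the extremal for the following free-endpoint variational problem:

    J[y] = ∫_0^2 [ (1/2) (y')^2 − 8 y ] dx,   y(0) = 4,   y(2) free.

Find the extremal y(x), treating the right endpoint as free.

The Lagrangian L = (1/2) (y')^2 − 8 y gives
    ∂L/∂y = −8,   ∂L/∂y' = y'.
Euler-Lagrange: d/dx(y') − (−8) = 0, i.e. y'' + 8 = 0, so
    y(x) = −(8/2) x^2 + C1 x + C2.
Fixed left endpoint y(0) = 4 ⇒ C2 = 4.
The right endpoint x = 2 is free, so the natural (transversality) condition is ∂L/∂y' |_{x=2} = 0, i.e. y'(2) = 0.
Compute y'(x) = −8 x + C1, so y'(2) = −16 + C1 = 0 ⇒ C1 = 16.
Therefore the extremal is
    y(x) = −4 x^2 + 16 x + 4.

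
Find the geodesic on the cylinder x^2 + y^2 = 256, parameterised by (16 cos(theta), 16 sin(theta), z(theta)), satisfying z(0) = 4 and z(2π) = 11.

Parameterise the cylinder of radius R = 16 as
    r(θ) = (16 cos θ, 16 sin θ, z(θ)).
The arc-length element is
    ds = sqrt(256 + (dz/dθ)^2) dθ,
so the Lagrangian is L = sqrt(256 + z'^2).
L depends on z' only, not on z or θ, so ∂L/∂z = 0 and
    ∂L/∂z' = z' / sqrt(256 + z'^2).
The Euler-Lagrange equation gives
    d/dθ( z' / sqrt(256 + z'^2) ) = 0,
so z' is constant. Integrating once:
    z(θ) = a θ + b,
a helix on the cylinder (a straight line when the cylinder is unrolled). The constants a, b are determined by the endpoint conditions.
With endpoint conditions z(0) = 4 and z(2π) = 11: from z(0) = b we get b = 4, and a·2π + 4 = 11 gives a = 7/(2π), so
    z(θ) = (7/(2π)) θ + 4.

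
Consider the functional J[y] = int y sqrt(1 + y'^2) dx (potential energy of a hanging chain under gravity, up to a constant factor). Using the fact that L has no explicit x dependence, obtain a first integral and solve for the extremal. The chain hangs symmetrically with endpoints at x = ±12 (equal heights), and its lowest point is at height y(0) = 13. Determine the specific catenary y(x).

The Lagrangian L(y, y') = y sqrt(1 + y'^2) has no explicit x dependence, so the Beltrami identity applies:
    L − y' ∂L/∂y' = C.
Compute ∂L/∂y' = y · y' / sqrt(1 + y'^2). Then
    L − y' ∂L/∂y'
    = y sqrt(1 + y'^2) − y · y'^2 / sqrt(1 + y'^2)
    = y (1 + y'^2 − y'^2) / sqrt(1 + y'^2)
    = y / sqrt(1 + y'^2) = C.
Squaring gives y^2 = C^2 (1 + y'^2), i.e.
    y'^2 = y^2 / C^2 − 1.
Separating variables,
    dy / sqrt(y^2 − C^2) = dx / C,
and integrating gives arccosh(y / C) = (x − a)/C, so
    y(x) = C cosh((x − a)/C),
the catenary. The constants C and a are fixed by the two endpoint conditions (and, for the hanging-chain problem, the length constraint selects C).
Now fit the given data. The endpoints x = ±12 are symmetric at equal height, so the catenary is even about its minimum: a = 0 and y(x) = C cosh(x/C). The lowest point is y(0) = C cosh(0) = C, and we are told y(0) = 13, so C = 13. Therefore
    y(x) = 13 cosh(x/13),
and at the endpoints
    y(±12) = 13 cosh(12/13).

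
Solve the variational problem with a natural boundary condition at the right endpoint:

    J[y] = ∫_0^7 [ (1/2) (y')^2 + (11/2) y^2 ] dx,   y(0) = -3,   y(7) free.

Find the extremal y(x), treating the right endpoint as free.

The Lagrangian L = (1/2) (y')^2 + (11/2) y^2 gives
    ∂L/∂y = 11 y,   ∂L/∂y' = y'.
Euler-Lagrange: y'' − 11 y = 0.
With k = sqrt(11), the general solution is
    y(x) = A cosh(sqrt(11) x) + B sinh(sqrt(11) x).
Fixed left endpoint y(0) = -3 ⇒ A = -3.
The right endpoint x = 7 is free, so the natural (transversality) condition is ∂L/∂y' |_{x=7} = 0, i.e. y'(7) = 0.
Compute y'(x) = A k sinh(k x) + B k cosh(k x), so
    y'(7) = A k sinh(k·7) + B k cosh(k·7) = 0
    ⇒ B = −A tanh(k·7) = 3 tanh(sqrt(11)·7).
Therefore the extremal is
    y(x) = −3 cosh(sqrt(11) x) + 3 tanh(sqrt(11)·7) sinh(sqrt(11) x).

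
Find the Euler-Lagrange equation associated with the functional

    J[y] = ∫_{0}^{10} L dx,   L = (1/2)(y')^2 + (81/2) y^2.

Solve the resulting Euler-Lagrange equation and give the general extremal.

The Lagrangian is L = (1/2)(y')^2 + (81/2) y^2.
∂L/∂y = 81y.
∂L/∂y' = y'.
The Euler-Lagrange equation d/dx(∂L/∂y') − ∂L/∂y = 0 becomes:
    y'' - 81 y = 0
General solution: y(x) = A e^(9x) + B e^(-9x), where A and B are arbitrary constants fixed by the endpoint conditions.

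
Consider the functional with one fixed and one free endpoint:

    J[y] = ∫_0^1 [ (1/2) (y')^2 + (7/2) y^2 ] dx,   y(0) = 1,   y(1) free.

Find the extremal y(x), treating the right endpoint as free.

The Lagrangian L = (1/2) (y')^2 + (7/2) y^2 gives
    ∂L/∂y = 7 y,   ∂L/∂y' = y'.
Euler-Lagrange: y'' − 7 y = 0.
With k = sqrt(7), the general solution is
    y(x) = A cosh(sqrt(7) x) + B sinh(sqrt(7) x).
Fixed left endpoint y(0) = 1 ⇒ A = 1.
The right endpoint x = 1 is free, so the natural (transversality) condition is ∂L/∂y' |_{x=1} = 0, i.e. y'(1) = 0.
Compute y'(x) = A k sinh(k x) + B k cosh(k x), so
    y'(1) = A k sinh(k·1) + B k cosh(k·1) = 0
    ⇒ B = −A tanh(k·1) = − tanh(sqrt(7)·1).
Therefore the extremal is
    y(x) = cosh(sqrt(7) x) − tanh(sqrt(7)·1) sinh(sqrt(7) x).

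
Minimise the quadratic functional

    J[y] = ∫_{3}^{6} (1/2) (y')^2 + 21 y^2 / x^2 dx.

The Lagrangian is L = (1/2) (y')^2 + 21 y^2 / x^2.
Compute ∂L/∂y = 42y/x^2, ∂L/∂y' = y'.
The Euler-Lagrange equation d/dx(∂L/∂y') − ∂L/∂y = 0 reduces to
    y'' − 42/x^2 · y = 0  (x > 0).
Its general solution is
    y(x) = A x^7 + B x^(-6),
with A, B fixed by the endpoint conditions.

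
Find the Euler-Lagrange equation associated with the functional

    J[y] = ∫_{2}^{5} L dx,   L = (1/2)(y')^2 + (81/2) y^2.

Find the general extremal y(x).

The Lagrangian is L = (1/2)(y')^2 + (81/2) y^2.
∂L/∂y = 81y.
∂L/∂y' = y'.
The Euler-Lagrange equation d/dx(∂L/∂y') − ∂L/∂y = 0 becomes:
    y'' - 81 y = 0
General solution: y(x) = A e^(9x) + B e^(-9x), where A and B are arbitrary constants fixed by the endpoint conditions.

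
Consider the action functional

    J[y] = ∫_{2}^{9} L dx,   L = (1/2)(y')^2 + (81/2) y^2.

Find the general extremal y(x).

The Lagrangian is L = (1/2)(y')^2 + (81/2) y^2.
∂L/∂y = 81y.
∂L/∂y' = y'.
The Euler-Lagrange equation d/dx(∂L/∂y') − ∂L/∂y = 0 becomes:
    y'' - 81 y = 0
General solution: y(x) = A e^(9x) + B e^(-9x), where A and B are arbitrary constants fixed by the endpoint conditions.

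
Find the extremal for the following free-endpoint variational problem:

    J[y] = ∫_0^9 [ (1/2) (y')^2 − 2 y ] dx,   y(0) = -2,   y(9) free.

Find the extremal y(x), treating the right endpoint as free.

The Lagrangian L = (1/2) (y')^2 − 2 y gives
    ∂L/∂y = −2,   ∂L/∂y' = y'.
Euler-Lagrange: d/dx(y') − (−2) = 0, i.e. y'' + 2 = 0, so
    y(x) = −(2/2) x^2 + C1 x + C2.
Fixed left endpoint y(0) = -2 ⇒ C2 = -2.
The right endpoint x = 9 is free, so the natural (transversality) condition is ∂L/∂y' |_{x=9} = 0, i.e. y'(9) = 0.
Compute y'(x) = −2 x + C1, so y'(9) = −18 + C1 = 0 ⇒ C1 = 18.
Therefore the extremal is
    y(x) = −x^2 + 18 x − 2.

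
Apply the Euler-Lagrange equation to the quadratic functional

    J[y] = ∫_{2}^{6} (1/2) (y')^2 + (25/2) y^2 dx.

The Lagrangian is L = (1/2) (y')^2 + (25/2) y^2.
Compute ∂L/∂y = 25y, ∂L/∂y' = y'.
The Euler-Lagrange equation d/dx(∂L/∂y') − ∂L/∂y = 0 reduces to
    y'' − 25 y = 0.
Its general solution is
    y(x) = A e^(5x) + B e^(−5x),
with A, B fixed by the endpoint conditions.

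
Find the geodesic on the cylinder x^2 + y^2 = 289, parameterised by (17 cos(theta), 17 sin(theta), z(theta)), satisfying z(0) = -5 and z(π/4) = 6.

Parameterise the cylinder of radius R = 17 as
    r(θ) = (17 cos θ, 17 sin θ, z(θ)).
The arc-length element is
    ds = sqrt(289 + (dz/dθ)^2) dθ,
so the Lagrangian is L = sqrt(289 + z'^2).
L depends on z' only, not on z or θ, so ∂L/∂z = 0 and
    ∂L/∂z' = z' / sqrt(289 + z'^2).
The Euler-Lagrange equation gives
    d/dθ( z' / sqrt(289 + z'^2) ) = 0,
so z' is constant. Integrating once:
    z(θ) = a θ + b,
a helix on the cylinder (a straight line when the cylinder is unrolled). The constants a, b are determined by the endpoint conditions.
With endpoint conditions z(0) = -5 and z(π/4) = 6: from z(0) = b we get b = -5, and a·π/4 + -5 = 6 gives a = 44/π, so
    z(θ) = (44/π) θ − 5.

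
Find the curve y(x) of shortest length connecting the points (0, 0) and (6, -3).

Arc-length functional: J[y] = ∫ sqrt(1 + (y')^2) dx.
Lagrangian L = sqrt(1 + (y')^2) has no explicit y dependence, so ∂L/∂y = 0 and the Euler-Lagrange equation gives
    d/dx( y' / sqrt(1 + (y')^2) ) = 0  ⇒  y' / sqrt(1 + (y')^2) = const.
Hence y' is constant, so y(x) is affine.
Fitting the endpoints (0, 0) and (6, -3):
    slope m = ((-3) − 0) / (6 − 0) = -1/2,
    intercept c = 0 − m·0 = 0.
Extremal: y(x) = (-1/2) x.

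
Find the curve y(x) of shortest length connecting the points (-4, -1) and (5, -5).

Arc-length functional: J[y] = ∫ sqrt(1 + (y')^2) dx.
Lagrangian L = sqrt(1 + (y')^2) has no explicit y dependence, so ∂L/∂y = 0 and the Euler-Lagrange equation gives
    d/dx( y' / sqrt(1 + (y')^2) ) = 0  ⇒  y' / sqrt(1 + (y')^2) = const.
Hence y' is constant, so y(x) is affine.
Fitting the endpoints (-4, -1) and (5, -5):
    slope m = ((-5) − (-1)) / (5 − (-4)) = -4/9,
    intercept c = (-1) − m·(-4) = -25/9.
Extremal: y(x) = (-4/9) x - 25/9.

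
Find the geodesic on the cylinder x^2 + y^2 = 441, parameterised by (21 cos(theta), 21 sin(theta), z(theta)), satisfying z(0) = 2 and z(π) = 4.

Parameterise the cylinder of radius R = 21 as
    r(θ) = (21 cos θ, 21 sin θ, z(θ)).
The arc-length element is
    ds = sqrt(441 + (dz/dθ)^2) dθ,
so the Lagrangian is L = sqrt(441 + z'^2).
L depends on z' only, not on z or θ, so ∂L/∂z = 0 and
    ∂L/∂z' = z' / sqrt(441 + z'^2).
The Euler-Lagrange equation gives
    d/dθ( z' / sqrt(441 + z'^2) ) = 0,
so z' is constant. Integrating once:
    z(θ) = a θ + b,
a helix on the cylinder (a straight line when the cylinder is unrolled). The constants a, b are determined by the endpoint conditions.
With endpoint conditions z(0) = 2 and z(π) = 4: from z(0) = b we get b = 2, and a·π + 2 = 4 gives a = 2/π, so
    z(θ) = (2/π) θ + 2.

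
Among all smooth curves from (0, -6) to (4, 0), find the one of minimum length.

Arc-length functional: J[y] = ∫ sqrt(1 + (y')^2) dx.
Lagrangian L = sqrt(1 + (y')^2) has no explicit y dependence, so ∂L/∂y = 0 and the Euler-Lagrange equation gives
    d/dx( y' / sqrt(1 + (y')^2) ) = 0  ⇒  y' / sqrt(1 + (y')^2) = const.
Hence y' is constant, so y(x) is affine.
Fitting the endpoints (0, -6) and (4, 0):
    slope m = (0 − (-6)) / (4 − 0) = 3/2,
    intercept c = (-6) − m·0 = -6.
Extremal: y(x) = (3/2) x - 6.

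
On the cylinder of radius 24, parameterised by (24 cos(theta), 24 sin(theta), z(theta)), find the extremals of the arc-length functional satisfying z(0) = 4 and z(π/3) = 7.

Parameterise the cylinder of radius R = 24 as
    r(θ) = (24 cos θ, 24 sin θ, z(θ)).
The arc-length element is
    ds = sqrt(576 + (dz/dθ)^2) dθ,
so the Lagrangian is L = sqrt(576 + z'^2).
L depends on z' only, not on z or θ, so ∂L/∂z = 0 and
    ∂L/∂z' = z' / sqrt(576 + z'^2).
The Euler-Lagrange equation gives
    d/dθ( z' / sqrt(576 + z'^2) ) = 0,
so z' is constant. Integrating once:
    z(θ) = a θ + b,
a helix on the cylinder (a straight line when the cylinder is unrolled). The constants a, b are determined by the endpoint conditions.
With endpoint conditions z(0) = 4 and z(π/3) = 7: from z(0) = b we get b = 4, and a·π/3 + 4 = 7 gives a = 9/π, so
    z(θ) = (9/π) θ + 4.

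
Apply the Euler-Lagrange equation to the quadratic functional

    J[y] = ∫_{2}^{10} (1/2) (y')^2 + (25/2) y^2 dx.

The Lagrangian is L = (1/2) (y')^2 + (25/2) y^2.
Compute ∂L/∂y = 25y, ∂L/∂y' = y'.
The Euler-Lagrange equation d/dx(∂L/∂y') − ∂L/∂y = 0 reduces to
    y'' − 25 y = 0.
Its general solution is
    y(x) = A e^(5x) + B e^(−5x),
with A, B fixed by the endpoint conditions.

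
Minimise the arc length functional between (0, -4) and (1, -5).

Arc-length functional: J[y] = ∫ sqrt(1 + (y')^2) dx.
Lagrangian L = sqrt(1 + (y')^2) has no explicit y dependence, so ∂L/∂y = 0 and the Euler-Lagrange equation gives
    d/dx( y' / sqrt(1 + (y')^2) ) = 0  ⇒  y' / sqrt(1 + (y')^2) = const.
Hence y' is constant, so y(x) is affine.
Fitting the endpoints (0, -4) and (1, -5):
    slope m = ((-5) − (-4)) / (1 − 0) = -1,
    intercept c = (-4) − m·0 = -4.
Extremal: y(x) = -x - 4.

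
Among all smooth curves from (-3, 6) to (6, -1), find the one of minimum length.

Arc-length functional: J[y] = ∫ sqrt(1 + (y')^2) dx.
Lagrangian L = sqrt(1 + (y')^2) has no explicit y dependence, so ∂L/∂y = 0 and the Euler-Lagrange equation gives
    d/dx( y' / sqrt(1 + (y')^2) ) = 0  ⇒  y' / sqrt(1 + (y')^2) = const.
Hence y' is constant, so y(x) is affine.
Fitting the endpoints (-3, 6) and (6, -1):
    slope m = ((-1) − 6) / (6 − (-3)) = -7/9,
    intercept c = 6 − m·(-3) = 11/3.
Extremal: y(x) = (-7/9) x + 11/3.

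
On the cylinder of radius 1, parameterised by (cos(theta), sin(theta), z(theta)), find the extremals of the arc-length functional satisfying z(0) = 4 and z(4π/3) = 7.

Parameterise the cylinder of radius R = 1 as
    r(θ) = (cos θ, sin θ, z(θ)).
The arc-length element is
    ds = sqrt(1 + (dz/dθ)^2) dθ,
so the Lagrangian is L = sqrt(1 + z'^2).
L depends on z' only, not on z or θ, so ∂L/∂z = 0 and
    ∂L/∂z' = z' / sqrt(1 + z'^2).
The Euler-Lagrange equation gives
    d/dθ( z' / sqrt(1 + z'^2) ) = 0,
so z' is constant. Integrating once:
    z(θ) = a θ + b,
a helix on the cylinder (a straight line when the cylinder is unrolled). The constants a, b are determined by the endpoint conditions.
With endpoint conditions z(0) = 4 and z(4π/3) = 7: from z(0) = b we get b = 4, and a·4π/3 + 4 = 7 gives a = 9/(4π), so
    z(θ) = (9/(4π)) θ + 4.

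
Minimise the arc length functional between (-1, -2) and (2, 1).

Arc-length functional: J[y] = ∫ sqrt(1 + (y')^2) dx.
Lagrangian L = sqrt(1 + (y')^2) has no explicit y dependence, so ∂L/∂y = 0 and the Euler-Lagrange equation gives
    d/dx( y' / sqrt(1 + (y')^2) ) = 0  ⇒  y' / sqrt(1 + (y')^2) = const.
Hence y' is constant, so y(x) is affine.
Fitting the endpoints (-1, -2) and (2, 1):
    slope m = (1 − (-2)) / (2 − (-1)) = 1,
    intercept c = (-2) − m·(-1) = -1.
Extremal: y(x) = x - 1.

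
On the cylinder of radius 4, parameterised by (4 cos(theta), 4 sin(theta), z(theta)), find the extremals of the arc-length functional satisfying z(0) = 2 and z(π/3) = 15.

Parameterise the cylinder of radius R = 4 as
    r(θ) = (4 cos θ, 4 sin θ, z(θ)).
The arc-length element is
    ds = sqrt(16 + (dz/dθ)^2) dθ,
so the Lagrangian is L = sqrt(16 + z'^2).
L depends on z' only, not on z or θ, so ∂L/∂z = 0 and
    ∂L/∂z' = z' / sqrt(16 + z'^2).
The Euler-Lagrange equation gives
    d/dθ( z' / sqrt(16 + z'^2) ) = 0,
so z' is constant. Integrating once:
    z(θ) = a θ + b,
a helix on the cylinder (a straight line when the cylinder is unrolled). The constants a, b are determined by the endpoint conditions.
With endpoint conditions z(0) = 2 and z(π/3) = 15: from z(0) = b we get b = 2, and a·π/3 + 2 = 15 gives a = 39/π, so
    z(θ) = (39/π) θ + 2.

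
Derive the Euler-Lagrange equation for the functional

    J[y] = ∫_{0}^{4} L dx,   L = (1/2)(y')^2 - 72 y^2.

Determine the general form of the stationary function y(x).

The Lagrangian is L = (1/2)(y')^2 - 72 y^2.
∂L/∂y = -144y.
∂L/∂y' = y'.
The Euler-Lagrange equation d/dx(∂L/∂y') − ∂L/∂y = 0 becomes:
    y'' + 144 y = 0
General solution: y(x) = A sin(12x) + B cos(12x), where A and B are arbitrary constants fixed by the endpoint conditions.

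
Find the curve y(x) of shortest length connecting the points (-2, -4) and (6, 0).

Arc-length functional: J[y] = ∫ sqrt(1 + (y')^2) dx.
Lagrangian L = sqrt(1 + (y')^2) has no explicit y dependence, so ∂L/∂y = 0 and the Euler-Lagrange equation gives
    d/dx( y' / sqrt(1 + (y')^2) ) = 0  ⇒  y' / sqrt(1 + (y')^2) = const.
Hence y' is constant, so y(x) is affine.
Fitting the endpoints (-2, -4) and (6, 0):
    slope m = (0 − (-4)) / (6 − (-2)) = 1/2,
    intercept c = (-4) − m·(-2) = -3.
Extremal: y(x) = (1/2) x - 3.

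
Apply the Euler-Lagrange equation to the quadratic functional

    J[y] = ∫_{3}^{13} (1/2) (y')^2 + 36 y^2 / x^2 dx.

The Lagrangian is L = (1/2) (y')^2 + 36 y^2 / x^2.
Compute ∂L/∂y = 72y/x^2, ∂L/∂y' = y'.
The Euler-Lagrange equation d/dx(∂L/∂y') − ∂L/∂y = 0 reduces to
    y'' − 72/x^2 · y = 0  (x > 0).
Its general solution is
    y(x) = A x^9 + B x^(-8),
with A, B fixed by the endpoint conditions.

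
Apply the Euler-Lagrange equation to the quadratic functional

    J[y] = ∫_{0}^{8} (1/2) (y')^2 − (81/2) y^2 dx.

The Lagrangian is L = (1/2) (y')^2 − (81/2) y^2.
Compute ∂L/∂y = -81y, ∂L/∂y' = y'.
The Euler-Lagrange equation d/dx(∂L/∂y') − ∂L/∂y = 0 reduces to
    y'' + 81 y = 0.
Its general solution is
    y(x) = A sin(9x) + B cos(9x),
with A, B fixed by the endpoint conditions.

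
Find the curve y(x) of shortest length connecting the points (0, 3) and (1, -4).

Arc-length functional: J[y] = ∫ sqrt(1 + (y')^2) dx.
Lagrangian L = sqrt(1 + (y')^2) has no explicit y dependence, so ∂L/∂y = 0 and the Euler-Lagrange equation gives
    d/dx( y' / sqrt(1 + (y')^2) ) = 0  ⇒  y' / sqrt(1 + (y')^2) = const.
Hence y' is constant, so y(x) is affine.
Fitting the endpoints (0, 3) and (1, -4):
    slope m = ((-4) − 3) / (1 − 0) = -7,
    intercept c = 3 − m·0 = 3.
Extremal: y(x) = -7 x + 3.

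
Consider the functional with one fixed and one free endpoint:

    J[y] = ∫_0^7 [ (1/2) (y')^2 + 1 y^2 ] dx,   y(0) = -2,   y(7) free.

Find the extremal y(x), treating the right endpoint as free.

The Lagrangian L = (1/2) (y')^2 + 1 y^2 gives
    ∂L/∂y = 2 y,   ∂L/∂y' = y'.
Euler-Lagrange: y'' − 2 y = 0.
With k = sqrt(2), the general solution is
    y(x) = A cosh(sqrt(2) x) + B sinh(sqrt(2) x).
Fixed left endpoint y(0) = -2 ⇒ A = -2.
The right endpoint x = 7 is free, so the natural (transversality) condition is ∂L/∂y' |_{x=7} = 0, i.e. y'(7) = 0.
Compute y'(x) = A k sinh(k x) + B k cosh(k x), so
    y'(7) = A k sinh(k·7) + B k cosh(k·7) = 0
    ⇒ B = −A tanh(k·7) = 2 tanh(sqrt(2)·7).
Therefore the extremal is
    y(x) = −2 cosh(sqrt(2) x) + 2 tanh(sqrt(2)·7) sinh(sqrt(2) x).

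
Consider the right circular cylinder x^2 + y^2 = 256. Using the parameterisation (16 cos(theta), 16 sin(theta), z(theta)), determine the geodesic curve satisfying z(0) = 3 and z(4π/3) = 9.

Parameterise the cylinder of radius R = 16 as
    r(θ) = (16 cos θ, 16 sin θ, z(θ)).
The arc-length element is
    ds = sqrt(256 + (dz/dθ)^2) dθ,
so the Lagrangian is L = sqrt(256 + z'^2).
L depends on z' only, not on z or θ, so ∂L/∂z = 0 and
    ∂L/∂z' = z' / sqrt(256 + z'^2).
The Euler-Lagrange equation gives
    d/dθ( z' / sqrt(256 + z'^2) ) = 0,
so z' is constant. Integrating once:
    z(θ) = a θ + b,
a helix on the cylinder (a straight line when the cylinder is unrolled). The constants a, b are determined by the endpoint conditions.
With endpoint conditions z(0) = 3 and z(4π/3) = 9: from z(0) = b we get b = 3, and a·4π/3 + 3 = 9 gives a = 9/(2π), so
    z(θ) = (9/(2π)) θ + 3.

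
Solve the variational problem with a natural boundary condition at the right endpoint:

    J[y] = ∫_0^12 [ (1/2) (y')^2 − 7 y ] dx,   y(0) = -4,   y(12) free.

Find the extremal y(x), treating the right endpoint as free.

The Lagrangian L = (1/2) (y')^2 − 7 y gives
    ∂L/∂y = −7,   ∂L/∂y' = y'.
Euler-Lagrange: d/dx(y') − (−7) = 0, i.e. y'' + 7 = 0, so
    y(x) = −(7/2) x^2 + C1 x + C2.
Fixed left endpoint y(0) = -4 ⇒ C2 = -4.
The right endpoint x = 12 is free, so the natural (transversality) condition is ∂L/∂y' |_{x=12} = 0, i.e. y'(12) = 0.
Compute y'(x) = −7 x + C1, so y'(12) = −84 + C1 = 0 ⇒ C1 = 84.
Therefore the extremal is
    y(x) = −(7/2) x^2 + 84 x − 4.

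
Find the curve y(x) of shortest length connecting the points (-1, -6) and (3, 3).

Arc-length functional: J[y] = ∫ sqrt(1 + (y')^2) dx.
Lagrangian L = sqrt(1 + (y')^2) has no explicit y dependence, so ∂L/∂y = 0 and the Euler-Lagrange equation gives
    d/dx( y' / sqrt(1 + (y')^2) ) = 0  ⇒  y' / sqrt(1 + (y')^2) = const.
Hence y' is constant, so y(x) is affine.
Fitting the endpoints (-1, -6) and (3, 3):
    slope m = (3 − (-6)) / (3 − (-1)) = 9/4,
    intercept c = (-6) − m·(-1) = -15/4.
Extremal: y(x) = (9/4) x - 15/4.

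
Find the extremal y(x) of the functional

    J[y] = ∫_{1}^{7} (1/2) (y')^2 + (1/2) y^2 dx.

The Lagrangian is L = (1/2) (y')^2 + (1/2) y^2.
Compute ∂L/∂y = y, ∂L/∂y' = y'.
The Euler-Lagrange equation d/dx(∂L/∂y') − ∂L/∂y = 0 reduces to
    y'' − y = 0.
Its general solution is
    y(x) = A e^x + B e^(−x),
with A, B fixed by the endpoint conditions.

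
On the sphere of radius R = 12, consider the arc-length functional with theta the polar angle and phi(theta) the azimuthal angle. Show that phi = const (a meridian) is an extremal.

On the sphere of radius R = 12 with spherical coordinates (θ, φ), the induced metric is
    ds^2 = 144(dθ^2 + sin^2(θ) dφ^2).
Using θ as the parameter, the arc-length functional becomes
    J[φ] = ∫ 12 sqrt(1 + sin^2(θ) (dφ/dθ)^2) dθ.
So L = 12 sqrt(1 + sin^2(θ) φ'^2). Compute
    ∂L/∂φ = 0  (L has no explicit φ dependence),
    ∂L/∂φ' = 12 sin^2(θ) φ' / sqrt(1 + sin^2(θ) φ'^2).
For the candidate φ(θ) = c (constant), φ' = 0, so ∂L/∂φ' evaluated along the candidate vanishes, and ∂L/∂φ is identically zero. Hence
    d/dθ(∂L/∂φ') − ∂L/∂φ = 0
is satisfied. Therefore meridians φ = const are extremals of arc length — they are geodesics on the sphere.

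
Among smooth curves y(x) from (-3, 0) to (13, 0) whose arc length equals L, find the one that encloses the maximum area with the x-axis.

Set up the augmented Lagrangian using a multiplier λ for the length constraint:
    F(y, y') = y − λ sqrt(1 + y'^2).
F has no explicit x dependence, so the Beltrami identity yields a first integral
    F − y' ∂F/∂y' = C.
Compute ∂F/∂y' = −λ y' / sqrt(1 + y'^2). Then
    y − λ sqrt(1 + y'^2) + λ y'^2 / sqrt(1 + y'^2) = C
    ⇒  y − λ / sqrt(1 + y'^2) = C.
Solving for y' and integrating gives
    (x − a)^2 + (y − b)^2 = λ^2,
a circular arc of radius λ. The constants a, b are determined by the endpoint conditions y(-3) = y(13) = 0, and λ is fixed implicitly by the length constraint
    ∫_{-3}^{13} sqrt(1 + y'^2) dx = L.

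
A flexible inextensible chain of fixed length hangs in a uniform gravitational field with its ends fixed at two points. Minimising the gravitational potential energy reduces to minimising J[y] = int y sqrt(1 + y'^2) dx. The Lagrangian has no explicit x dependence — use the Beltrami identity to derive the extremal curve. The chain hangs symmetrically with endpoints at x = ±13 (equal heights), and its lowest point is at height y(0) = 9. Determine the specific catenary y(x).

The Lagrangian L(y, y') = y sqrt(1 + y'^2) has no explicit x dependence, so the Beltrami identity applies:
    L − y' ∂L/∂y' = C.
Compute ∂L/∂y' = y · y' / sqrt(1 + y'^2). Then
    L − y' ∂L/∂y'
    = y sqrt(1 + y'^2) − y · y'^2 / sqrt(1 + y'^2)
    = y (1 + y'^2 − y'^2) / sqrt(1 + y'^2)
    = y / sqrt(1 + y'^2) = C.
Squaring gives y^2 = C^2 (1 + y'^2), i.e.
    y'^2 = y^2 / C^2 − 1.
Separating variables,
    dy / sqrt(y^2 − C^2) = dx / C,
and integrating gives arccosh(y / C) = (x − a)/C, so
    y(x) = C cosh((x − a)/C),
the catenary. The constants C and a are fixed by the two endpoint conditions (and, for the hanging-chain problem, the length constraint selects C).
Now fit the given data. The endpoints x = ±13 are symmetric at equal height, so the catenary is even about its minimum: a = 0 and y(x) = C cosh(x/C). The lowest point is y(0) = C cosh(0) = C, and we are told y(0) = 9, so C = 9. Therefore
    y(x) = 9 cosh(x/9),
and at the endpoints
    y(±13) = 9 cosh(13/9).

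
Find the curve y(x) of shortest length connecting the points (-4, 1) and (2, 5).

Arc-length functional: J[y] = ∫ sqrt(1 + (y')^2) dx.
Lagrangian L = sqrt(1 + (y')^2) has no explicit y dependence, so ∂L/∂y = 0 and the Euler-Lagrange equation gives
    d/dx( y' / sqrt(1 + (y')^2) ) = 0  ⇒  y' / sqrt(1 + (y')^2) = const.
Hence y' is constant, so y(x) is affine.
Fitting the endpoints (-4, 1) and (2, 5):
    slope m = (5 − 1) / (2 − (-4)) = 2/3,
    intercept c = 1 − m·(-4) = 11/3.
Extremal: y(x) = (2/3) x + 11/3.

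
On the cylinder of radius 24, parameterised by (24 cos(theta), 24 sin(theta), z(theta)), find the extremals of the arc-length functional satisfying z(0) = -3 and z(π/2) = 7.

Parameterise the cylinder of radius R = 24 as
    r(θ) = (24 cos θ, 24 sin θ, z(θ)).
The arc-length element is
    ds = sqrt(576 + (dz/dθ)^2) dθ,
so the Lagrangian is L = sqrt(576 + z'^2).
L depends on z' only, not on z or θ, so ∂L/∂z = 0 and
    ∂L/∂z' = z' / sqrt(576 + z'^2).
The Euler-Lagrange equation gives
    d/dθ( z' / sqrt(576 + z'^2) ) = 0,
so z' is constant. Integrating once:
    z(θ) = a θ + b,
a helix on the cylinder (a straight line when the cylinder is unrolled). The constants a, b are determined by the endpoint conditions.
With endpoint conditions z(0) = -3 and z(π/2) = 7: from z(0) = b we get b = -3, and a·π/2 + -3 = 7 gives a = 20/π, so
    z(θ) = (20/π) θ − 3.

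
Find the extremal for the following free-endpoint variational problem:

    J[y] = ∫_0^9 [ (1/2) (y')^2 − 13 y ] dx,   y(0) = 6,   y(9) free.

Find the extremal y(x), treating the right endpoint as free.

The Lagrangian L = (1/2) (y')^2 − 13 y gives
    ∂L/∂y = −13,   ∂L/∂y' = y'.
Euler-Lagrange: d/dx(y') − (−13) = 0, i.e. y'' + 13 = 0, so
    y(x) = −(13/2) x^2 + C1 x + C2.
Fixed left endpoint y(0) = 6 ⇒ C2 = 6.
The right endpoint x = 9 is free, so the natural (transversality) condition is ∂L/∂y' |_{x=9} = 0, i.e. y'(9) = 0.
Compute y'(x) = −13 x + C1, so y'(9) = −117 + C1 = 0 ⇒ C1 = 117.
Therefore the extremal is
    y(x) = −(13/2) x^2 + 117 x + 6.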